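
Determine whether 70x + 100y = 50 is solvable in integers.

Step 1: Compute gcd(70, 100).
gcd(70, 100) = 10

Step 2: Check divisibility.
Does 10 divide 50? 50 = 10 x 5, so yes.

By the theorem on linear Diophantine equations, 70x + 100y = 50 has integer solutions if and only if gcd(70, 100) divides 50. Since 10 | 50, solutions exist.

Yes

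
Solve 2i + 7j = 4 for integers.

Step 1: Check solvability.
gcd(2, 7) = 1
Since 1 divides 4, solutions exist.

Step 2: Apply extended Euclidean algorithm to find gcd.
We find integers such that 2*x0 + 7*y0 = 1

Step 3: Scale the particular solution.
Multiply by 4/1 = 4:
i = -12, j = 4

Step 4: Verify.
2*(-12) + 7*(4) = 4 = 4 ✓

i = -12, j = 4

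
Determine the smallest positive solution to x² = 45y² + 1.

We seek the smallest positive integers (x, y) with x² - 45y² = 1, i.e., x² = 45y² + 1.
Try successive y values:
y = 1: x² = 45·1² + 1 = 46, not a perfect square
y = 2: x² = 45·2² + 1 = 181, not a perfect square
y = 3: x² = 45·3² + 1 = 406, not a perfect square
... continuing the search (or via continued fractions) ...
y = 24: x² = 45·24² + 1 = 25921, x = 161 ✓

Verify: 161² - 45·24² = 25921 - 25920 = 1 ✓

x = 161, y = 24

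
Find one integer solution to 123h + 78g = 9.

Step 1: Check solvability.
gcd(123, 78) = 3
Since 3 divides 9, solutions exist.

Step 2: Apply extended Euclidean algorithm to find gcd.
We find integers such that 123*x0 + 78*y0 = 3

Step 3: Scale the particular solution.
Multiply by 9/3 = 3:
h = 21, g = -33

Step 4: Verify.
123*(21) + 78*(-33) = 9 = 9 ✓

h = 21, g = -33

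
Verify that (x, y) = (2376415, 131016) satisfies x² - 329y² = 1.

Compute x² = 2376415² = 5647348252225
Compute 329y² = 329·131016² = 329·17165192256 = 5647348252224
x² - 329y² = 5647348252225 - 5647348252224 = 1
Since this equals 1, (2376415, 131016) is a solution.

Yes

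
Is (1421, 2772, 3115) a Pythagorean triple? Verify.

Compute a² + b² = 1421² + 2772² = 2019241 + 7683984 = 9703225
Compute c² = 3115² = 9703225
Since 9703225 = 9703225, confirmed.

Yes, it is a Pythagorean triple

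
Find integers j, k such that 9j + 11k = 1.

Step 1: Check solvability.
gcd(9, 11) = 1
Since 1 divides 1, solutions exist.

Step 2: Apply extended Euclidean algorithm to find gcd.
We find integers such that 9*x0 + 11*y0 = 1

Step 3: Scale the particular solution.
Multiply by 1/1 = 1:
j = 5, k = -4

Step 4: Verify.
9*(5) + 11*(-4) = 1 = 1 ✓

j = 5, k = -4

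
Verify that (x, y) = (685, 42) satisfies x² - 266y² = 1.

Compute x² = 685² = 469225
Compute 266y² = 266·42² = 266·1764 = 469224
x² - 266y² = 469225 - 469224 = 1
Since this equals 1, (685, 42) is a solution.

Yes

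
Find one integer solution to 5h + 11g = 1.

Step 1: Check solvability.
gcd(5, 11) = 1
Since 1 divides 1, solutions exist.

Step 2: Apply extended Euclidean algorithm to find gcd.
We find integers such that 5*x0 + 11*y0 = 1

Step 3: Scale the particular solution.
Multiply by 1/1 = 1:
h = -2, g = 1

Step 4: Verify.
5*(-2) + 11*(1) = 1 = 1 ✓

h = -2, g = 1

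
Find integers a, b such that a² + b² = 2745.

We need to find integers a, b > 0 such that a² + b² = 2745.
Trying a = 12: b² = 2745 - 12² = 2745 - 144 = 2601
b = 51
Check: 12² + 51² = 144 + 2601 = 2745 ✓

2745 = 12² + 51²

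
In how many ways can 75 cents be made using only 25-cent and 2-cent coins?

We need non-negative integers (x, y) with 25x + 2y = 75.
For each x from 0 to 3, check if (75 - 25x) is a non-negative multiple of 2.
Solutions (x, y): (1,25), (3,0)
Count: 2

2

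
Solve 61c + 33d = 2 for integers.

Step 1: Check solvability.
gcd(61, 33) = 1
Since 1 divides 2, solutions exist.

Step 2: Apply extended Euclidean algorithm to find gcd.
We find integers such that 61*x0 + 33*y0 = 1

Step 3: Scale the particular solution.
Multiply by 2/1 = 2:
c = 26, d = -48

Step 4: Verify.
61*(26) + 33*(-48) = 2 = 2 ✓

c = 26, d = -48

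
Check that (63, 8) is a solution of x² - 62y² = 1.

Compute x² = 63² = 3969
Compute 62y² = 62·8² = 62·64 = 3968
x² - 62y² = 3969 - 3968 = 1
Since this equals 1, (63, 8) is a solution.

Yes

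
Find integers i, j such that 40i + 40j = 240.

Step 1: Check solvability.
gcd(40, 40) = 40
Since 40 divides 240, solutions exist.

Step 2: Apply extended Euclidean algorithm to find gcd.
We find integers such that 40*x0 + 40*y0 = 40

Step 3: Scale the particular solution.
Multiply by 240/40 = 6:
i = 0, j = 6

Step 4: Verify.
40*(0) + 40*(6) = 240 = 240 ✓

i = 0, j = 6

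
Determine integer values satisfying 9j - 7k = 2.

Step 1: Check solvability.
gcd(9, 7) = 1
Since 1 divides 2, solutions exist.

Step 2: Apply extended Euclidean algorithm to find gcd.
We find integers such that 9*x0 + 7*y0 = 1

Step 3: Scale the particular solution.
Multiply by 2/1 = 2:
j = -6, k = -8

Step 4: Verify.
9*(-6) - 7*(-8) = 2 = 2 ✓

j = -6, k = -8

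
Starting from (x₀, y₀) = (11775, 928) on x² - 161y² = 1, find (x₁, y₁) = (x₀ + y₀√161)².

Solutions to x² - Dy² = 1 are generated by powers of (x₀ + y₀√D).
The next solution satisfies x₁ + y₁√161 = (x₀ + y₀√161)², giving:
x₁ = x₀² + 161y₀² = 11775² + 161·928² = 138650625 + 138650624 = 277301249
y₁ = 2x₀y₀ = 2·11775·928 = 21854400

Verify: 277301249² - 161·21854400² = 76895982696960001 - 76895982696960000 = 1 ✓

x = 277301249, y = 21854400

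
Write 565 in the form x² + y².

We need to find integers x, y > 0 such that x² + y² = 565.
Trying x = 6: y² = 565 - 6² = 565 - 36 = 529
y = 23
Check: 6² + 23² = 36 + 529 = 565 ✓

565 = 6² + 23²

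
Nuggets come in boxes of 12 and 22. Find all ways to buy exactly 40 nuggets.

We need non-negative integers (x, y) with 12x + 22y = 40.
For each x in 0..3, check if 40 - 12x is a non-negative multiple of 22.
No x yields an integer y ≥ 0.

No solution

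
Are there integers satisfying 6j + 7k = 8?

Step 1: Compute gcd(6, 7).
gcd(6, 7) = 1

Step 2: Check divisibility.
Does 1 divide 8? 8 = 1 x 8, so yes.

By the theorem on linear Diophantine equations, 6j + 7k = 8 has integer solutions if and only if gcd(6, 7) divides 8. Since 1 | 8, solutions exist.

Yes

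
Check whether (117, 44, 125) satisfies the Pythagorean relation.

Compute a² + b²:
117² + 44² = 13689 + 1936 = 15625
Compute c²:
125² = 15625
Since 15625 = 15625, it is a Pythagorean triple.

Yes, it is a Pythagorean triple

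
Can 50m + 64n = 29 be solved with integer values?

Step 1: Compute gcd(50, 64).
gcd(50, 64) = 2

Step 2: Check divisibility.
Does 2 divide 29? 29 = 2 x 14 + 1, so no.

By the theorem on linear Diophantine equations, 50m + 64n = 29 has integer solutions if and only if gcd(50, 64) divides 29. Since 2 does not divide 29, no solutions exist.

No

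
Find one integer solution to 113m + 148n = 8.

Step 1: Check solvability.
gcd(113, 148) = 1
Since 1 divides 8, solutions exist.

Step 2: Apply extended Euclidean algorithm to find gcd.
We find integers such that 113*x0 + 148*y0 = 1

Step 3: Scale the particular solution.
Multiply by 8/1 = 8:
m = -440, n = 336

Step 4: Verify.
113*(-440) + 148*(336) = 8 = 8 ✓

m = -440, n = 336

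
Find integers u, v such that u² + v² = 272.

We need to find integers u, v > 0 such that u² + v² = 272.
Trying u = 4: v² = 272 - 4² = 272 - 16 = 256
v = 16
Check: 4² + 16² = 16 + 256 = 272 ✓

272 = 4² + 16²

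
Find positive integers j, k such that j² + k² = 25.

Search for j with 25 - j² a perfect square.
j = 3: 25 - 3² = 25 - 9 = 16 = 4² ✓
So j = 3, k = 4.

j = 3, k = 4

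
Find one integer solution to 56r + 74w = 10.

Step 1: Check solvability.
gcd(56, 74) = 2
Since 2 divides 10, solutions exist.

Step 2: Apply extended Euclidean algorithm to find gcd.
We find integers such that 56*x0 + 74*y0 = 2

Step 3: Scale the particular solution.
Multiply by 10/2 = 5:
r = 20, w = -15

Step 4: Verify.
56*(20) + 74*(-15) = 10 = 10 ✓

r = 20, w = -15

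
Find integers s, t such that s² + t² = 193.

We need to find integers s, t > 0 such that s² + t² = 193.
Trying s = 7: t² = 193 - 7² = 193 - 49 = 144
t = 12
Check: 7² + 12² = 49 + 144 = 193 ✓

193 = 7² + 12²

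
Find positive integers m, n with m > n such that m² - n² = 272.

Factor: m² - n² = (m+n)(m-n) = 272.
We need two factors of 272 with the same parity.
Use m+n = 136 and m-n = 2 (product 136·2 = 272).
Adding: 2m = 138, so m = 69.
Subtracting: 2n = 134, so n = 67.
Check: 69² - 67² = 4761 - 4489 = 272 ✓

m = 69, n = 67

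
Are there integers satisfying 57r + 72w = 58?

Step 1: Compute gcd(57, 72).
gcd(57, 72) = 3

Step 2: Check divisibility.
Does 3 divide 58? 58 = 3 x 19 + 1, so no.

By the theorem on linear Diophantine equations, 57r + 72w = 58 has integer solutions if and only if gcd(57, 72) divides 58. Since 3 does not divide 58, no solutions exist.

No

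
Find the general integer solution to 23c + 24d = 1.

Step 1: Compute gcd(23, 24) = 1.
Since 1 divides 1, solutions exist.

Step 2: Find a particular solution using extended Euclidean algorithm.
We get c₀ = -1, d₀ = 1.
Check: 23*-1 + 24*1 = 1 = 1 ✓

Step 3: Write the general solution.
c = -1 + (24/1)t = -1 + 24t
d = 1 - (23/1)t = 1 - 23t
for any integer t.

c = -1 + 24t, d = 1 - 23t for integer t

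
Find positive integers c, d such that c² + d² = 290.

Search for c with 290 - c² a perfect square.
c = 1: 290 - 1² = 290 - 1 = 289 = 17² ✓
So c = 1, d = 17.

c = 1, d = 17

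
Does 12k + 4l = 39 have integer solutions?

Step 1: Compute gcd(12, 4).
gcd(12, 4) = 4

Step 2: Check divisibility.
Does 4 divide 39? 39 = 4 x 9 + 3, so no.

By the theorem on linear Diophantine equations, 12k + 4l = 39 has integer solutions if and only if gcd(12, 4) divides 39. Since 4 does not divide 39, no solutions exist.

No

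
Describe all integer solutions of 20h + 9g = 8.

Step 1: Compute gcd(20, 9) = 1.
Since 1 divides 8, solutions exist.

Step 2: Find a particular solution using extended Euclidean algorithm.
We get h₀ = -32, g₀ = 72.
Check: 20*-32 + 9*72 = 8 = 8 ✓

Step 3: Write the general solution.
h = -32 + (9/1)t = -32 + 9t
g = 72 - (20/1)t = 72 - 20t
for any integer t.

h = -32 + 9t, g = 72 - 20t for integer t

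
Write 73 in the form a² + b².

We need to find integers a, b > 0 such that a² + b² = 73.
Trying a = 3: b² = 73 - 3² = 73 - 9 = 64
b = 8
Check: 3² + 8² = 9 + 64 = 73 ✓

73 = 3² + 8²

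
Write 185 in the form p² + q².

We need to find integers p, q > 0 such that p² + q² = 185.
Trying p = 4: q² = 185 - 4² = 185 - 16 = 169
q = 13
Check: 4² + 13² = 16 + 169 = 185 ✓

185 = 4² + 13²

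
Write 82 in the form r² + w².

We need to find integers r, w > 0 such that r² + w² = 82.
Trying r = 1: w² = 82 - 1² = 82 - 1 = 81
w = 9
Check: 1² + 9² = 1 + 81 = 82 ✓

82 = 1² + 9²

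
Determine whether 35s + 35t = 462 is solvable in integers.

Step 1: Compute gcd(35, 35).
gcd(35, 35) = 35

Step 2: Check divisibility.
Does 35 divide 462? 462 = 35 x 13 + 7, so no.

By the theorem on linear Diophantine equations, 35s + 35t = 462 has integer solutions if and only if gcd(35, 35) divides 462. Since 35 does not divide 462, no solutions exist.

No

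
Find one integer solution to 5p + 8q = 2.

Step 1: Check solvability.
gcd(5, 8) = 1
Since 1 divides 2, solutions exist.

Step 2: Apply extended Euclidean algorithm to find gcd.
We find integers such that 5*x0 + 8*y0 = 1

Step 3: Scale the particular solution.
Multiply by 2/1 = 2:
p = -6, q = 4

Step 4: Verify.
5*(-6) + 8*(4) = 2 = 2 ✓

p = -6, q = 4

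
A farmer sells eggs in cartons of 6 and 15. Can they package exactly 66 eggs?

We need non-negative a, b with 6a + 15b = 66.
gcd(6, 15) = 3 divides 66.
Try a = 1: 15b = 66 - 6 = 60, so b = 4.
One way: 1 cartons of 6 and 4 cartons of 15.

Yes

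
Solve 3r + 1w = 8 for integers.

Step 1: Check solvability.
gcd(3, 1) = 1
Since 1 divides 8, solutions exist.

Step 2: Apply extended Euclidean algorithm to find gcd.
We find integers such that 3*x0 + 1*y0 = 1

Step 3: Scale the particular solution.
Multiply by 8/1 = 8:
r = 0, w = 8

Step 4: Verify.
3*(0) + 1*(8) = 8 = 8 ✓

r = 0, w = 8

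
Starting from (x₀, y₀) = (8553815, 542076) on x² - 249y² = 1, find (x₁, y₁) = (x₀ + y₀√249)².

Solutions to x² - Dy² = 1 are generated by powers of (x₀ + y₀√D).
The next solution satisfies x₁ + y₁√249 = (x₀ + y₀√249)², giving:
x₁ = x₀² + 249y₀² = 8553815² + 249·542076² = 73167751054225 + 73167751054224 = 146335502108449
y₁ = 2x₀y₀ = 2·8553815·542076 = 9273635639880

Verify: 146335502108449² - 249·9273635639880² = 21414079177331881724557185601 - 21414079177331881724557185600 = 1 ✓

x = 146335502108449, y = 9273635639880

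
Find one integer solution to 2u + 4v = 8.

Step 1: Check solvability.
gcd(2, 4) = 2
Since 2 divides 8, solutions exist.

Step 2: Apply extended Euclidean algorithm to find gcd.
We find integers such that 2*x0 + 4*y0 = 2

Step 3: Scale the particular solution.
Multiply by 8/2 = 4:
u = 4, v = 0

Step 4: Verify.
2*(4) + 4*(0) = 8 = 8 ✓

u = 4, v = 0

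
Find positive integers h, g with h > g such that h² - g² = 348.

Factor: h² - g² = (h+g)(h-g) = 348.
We need two factors of 348 with the same parity.
Use h+g = 174 and h-g = 2 (product 174·2 = 348).
Adding: 2h = 176, so h = 88.
Subtracting: 2g = 172, so g = 86.
Check: 88² - 86² = 7744 - 7396 = 348 ✓

h = 88, g = 86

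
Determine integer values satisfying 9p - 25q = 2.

Step 1: Check solvability.
gcd(9, 25) = 1
Since 1 divides 2, solutions exist.

Step 2: Apply extended Euclidean algorithm to find gcd.
We find integers such that 9*x0 + 25*y0 = 1

Step 3: Scale the particular solution.
Multiply by 2/1 = 2:
p = -22, q = -8

Step 4: Verify.
9*(-22) - 25*(-8) = 2 = 2 ✓

p = -22, q = -8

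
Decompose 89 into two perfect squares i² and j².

We need to find integers i, j > 0 such that i² + j² = 89.
Trying i = 5: j² = 89 - 5² = 89 - 25 = 64
j = 8
Check: 5² + 8² = 25 + 64 = 89 ✓

89 = 5² + 8²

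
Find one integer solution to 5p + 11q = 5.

Step 1: Check solvability.
gcd(5, 11) = 1
Since 1 divides 5, solutions exist.

Step 2: Apply extended Euclidean algorithm to find gcd.
We find integers such that 5*x0 + 11*y0 = 1

Step 3: Scale the particular solution.
Multiply by 5/1 = 5:
p = -10, q = 5

Step 4: Verify.
5*(-10) + 11*(5) = 5 = 5 ✓

p = -10, q = 5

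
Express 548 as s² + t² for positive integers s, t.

We need to find integers s, t > 0 such that s² + t² = 548.
Trying s = 8: t² = 548 - 8² = 548 - 64 = 484
t = 22
Check: 8² + 22² = 64 + 484 = 548 ✓

548 = 8² + 22²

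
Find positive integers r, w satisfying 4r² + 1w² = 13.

Try small values of r and check whether (13 - 4r²)/1 is a perfect square.
r = 1: 4·1² = 4, so 1w² = 13 - 4 = 9, giving w² = 9, w = 3.
Check: 4·1² + 1·3² = 4 + 9 = 13 ✓

r = 1, w = 3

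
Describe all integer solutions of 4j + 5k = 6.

Step 1: Compute gcd(4, 5) = 1.
Since 1 divides 6, solutions exist.

Step 2: Find a particular solution using extended Euclidean algorithm.
We get j₀ = -6, k₀ = 6.
Check: 4*-6 + 5*6 = 6 = 6 ✓

Step 3: Write the general solution.
j = -6 + (5/1)t = -6 + 5t
k = 6 - (4/1)t = 6 - 4t
for any integer t.

j = -6 + 5t, k = 6 - 4t for integer t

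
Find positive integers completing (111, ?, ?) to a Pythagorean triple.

We need the other leg and hypotenuse such that 111² + x² = c².
Take x = 680, c = 689: 111² + 680² = 12321 + 462400 = 474721 = 689² ✓
Triple: (111, 680, 689)

(111, 680, 689)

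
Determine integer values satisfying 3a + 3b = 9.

Step 1: Check solvability.
gcd(3, 3) = 3
Since 3 divides 9, solutions exist.

Step 2: Apply extended Euclidean algorithm to find gcd.
We find integers such that 3*x0 + 3*y0 = 3

Step 3: Scale the particular solution.
Multiply by 9/3 = 3:
a = 0, b = 3

Step 4: Verify.
3*(0) + 3*(3) = 9 = 9 ✓

a = 0, b = 3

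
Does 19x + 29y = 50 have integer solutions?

Step 1: Compute gcd(19, 29).
gcd(19, 29) = 1

Step 2: Check divisibility.
Does 1 divide 50? 50 = 1 x 50, so yes.

By the theorem on linear Diophantine equations, 19x + 29y = 50 has integer solutions if and only if gcd(19, 29) divides 50. Since 1 | 50, solutions exist.

Yes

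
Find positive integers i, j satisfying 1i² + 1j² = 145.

Try small values of i and check whether (145 - 1i²)/1 is a perfect square.
i = 9: 1·9² = 81, so 1j² = 145 - 81 = 64, giving j² = 64, j = 8.
Check: 1·9² + 1·8² = 81 + 64 = 145 ✓

i = 9, j = 8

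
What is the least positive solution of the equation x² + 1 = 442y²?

We need x² = 442y² - 1. Try successive y:
y = 1: x² = 442·1² - 1 = 441 = 21² ✓
Check: 21² - 442·1² = 441 - 442 = -1 ✓

x = 21, y = 1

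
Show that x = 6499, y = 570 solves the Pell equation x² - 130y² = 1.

Compute x² = 6499² = 42237001
Compute 130y² = 130·570² = 130·324900 = 42237000
x² - 130y² = 42237001 - 42237000 = 1
Since this equals 1, (6499, 570) is a solution.

Yes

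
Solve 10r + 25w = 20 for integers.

Step 1: Check solvability.
gcd(10, 25) = 5
Since 5 divides 20, solutions exist.

Step 2: Apply extended Euclidean algorithm to find gcd.
We find integers such that 10*x0 + 25*y0 = 5

Step 3: Scale the particular solution.
Multiply by 20/5 = 4:
r = -8, w = 4

Step 4: Verify.
10*(-8) + 25*(4) = 20 = 20 ✓

r = -8, w = 4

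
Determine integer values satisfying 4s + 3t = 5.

Step 1: Check solvability.
gcd(4, 3) = 1
Since 1 divides 5, solutions exist.

Step 2: Apply extended Euclidean algorithm to find gcd.
We find integers such that 4*x0 + 3*y0 = 1

Step 3: Scale the particular solution.
Multiply by 5/1 = 5:
s = 5, t = -5

Step 4: Verify.
4*(5) + 3*(-5) = 5 = 5 ✓

s = 5, t = -5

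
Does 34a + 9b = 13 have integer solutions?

Step 1: Compute gcd(34, 9).
gcd(34, 9) = 1

Step 2: Check divisibility.
Does 1 divide 13? 13 = 1 x 13, so yes.

By the theorem on linear Diophantine equations, 34a + 9b = 13 has integer solutions if and only if gcd(34, 9) divides 13. Since 1 | 13, solutions exist.

Yes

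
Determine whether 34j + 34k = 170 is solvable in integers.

Step 1: Compute gcd(34, 34).
gcd(34, 34) = 34

Step 2: Check divisibility.
Does 34 divide 170? 170 = 34 x 5, so yes.

By the theorem on linear Diophantine equations, 34j + 34k = 170 has integer solutions if and only if gcd(34, 34) divides 170. Since 34 | 170, solutions exist.

Yes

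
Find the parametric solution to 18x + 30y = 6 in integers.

Step 1: Compute gcd(18, 30) = 6.
Since 6 divides 6, solutions exist.

Step 2: Find a particular solution using extended Euclidean algorithm.
We get x₀ = 2, y₀ = -1.
Check: 18*2 + 30*-1 = 6 = 6 ✓

Step 3: Write the general solution.
x = 2 + (30/6)t = 2 + 5t
y = -1 - (18/6)t = -1 - 3t
for any integer t.

x = 2 + 5t, y = -1 - 3t for integer t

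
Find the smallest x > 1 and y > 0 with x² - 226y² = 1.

We seek the smallest positive integers (x, y) with x² - 226y² = 1, i.e., x² = 226y² + 1.
Try successive y values:
y = 1: x² = 226·1² + 1 = 227, not a perfect square
y = 2: x² = 226·2² + 1 = 905, not a perfect square
y = 3: x² = 226·3² + 1 = 2035, not a perfect square
... continuing the search (or via continued fractions) ...
y = 30: x² = 226·30² + 1 = 203401, x = 451 ✓

Verify: 451² - 226·30² = 203401 - 203400 = 1 ✓

x = 451, y = 30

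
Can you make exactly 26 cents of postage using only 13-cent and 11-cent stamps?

We need non-negative x, y with 13x + 11y = 26.
gcd(13, 11) = 1 divides 26, so integer solutions exist.
Search for a non-negative one: x = 2 gives 11y = 26 - 26 = 0, so y = 0.
Check: 13·2 + 11·0 = 26 ✓

Yes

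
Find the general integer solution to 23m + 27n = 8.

Step 1: Compute gcd(23, 27) = 1.
Since 1 divides 8, solutions exist.

Step 2: Find a particular solution using extended Euclidean algorithm.
We get m₀ = -56, n₀ = 48.
Check: 23*-56 + 27*48 = 8 = 8 ✓

Step 3: Write the general solution.
m = -56 + (27/1)t = -56 + 27t
n = 48 - (23/1)t = 48 - 23t
for any integer t.

m = -56 + 27t, n = 48 - 23t for integer t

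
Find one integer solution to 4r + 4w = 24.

Step 1: Check solvability.
gcd(4, 4) = 4
Since 4 divides 24, solutions exist.

Step 2: Apply extended Euclidean algorithm to find gcd.
We find integers such that 4*x0 + 4*y0 = 4

Step 3: Scale the particular solution.
Multiply by 24/4 = 6:
r = 0, w = 6

Step 4: Verify.
4*(0) + 4*(6) = 24 = 24 ✓

r = 0, w = 6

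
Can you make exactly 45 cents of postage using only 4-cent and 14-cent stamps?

We need non-negative x, y with 4x + 14y = 45.
gcd(4, 14) = 2, and 2 does not divide 45.
No integer solutions exist, so certainly no non-negative ones.

No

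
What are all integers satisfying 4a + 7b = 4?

Step 1: Compute gcd(4, 7) = 1.
Since 1 divides 4, solutions exist.

Step 2: Find a particular solution using extended Euclidean algorithm.
We get a₀ = 8, b₀ = -4.
Check: 4*8 + 7*-4 = 4 = 4 ✓

Step 3: Write the general solution.
a = 8 + (7/1)t = 8 + 7t
b = -4 - (4/1)t = -4 - 4t
for any integer t.

a = 8 + 7t, b = -4 - 4t for integer t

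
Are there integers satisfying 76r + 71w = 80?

Step 1: Compute gcd(76, 71).
gcd(76, 71) = 1

Step 2: Check divisibility.
Does 1 divide 80? 80 = 1 x 80, so yes.

By the theorem on linear Diophantine equations, 76r + 71w = 80 has integer solutions if and only if gcd(76, 71) divides 80. Since 1 | 80, solutions exist.

Yes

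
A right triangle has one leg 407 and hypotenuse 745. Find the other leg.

b² = c² - a² = 555025 - 165649 = 389376
b = 624

624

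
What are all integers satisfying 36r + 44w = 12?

Step 1: Compute gcd(36, 44) = 4.
Since 4 divides 12, solutions exist.

Step 2: Find a particular solution using extended Euclidean algorithm.
We get r₀ = 15, w₀ = -12.
Check: 36*15 + 44*-12 = 12 = 12 ✓

Step 3: Write the general solution.
r = 15 + (44/4)t = 15 + 11t
w = -12 - (36/4)t = -12 - 9t
for any integer t.

r = 15 + 11t, w = -12 - 9t for integer t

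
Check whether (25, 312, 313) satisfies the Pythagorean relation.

Compute a² + b²:
25² + 312² = 625 + 97344 = 97969
Compute c²:
313² = 97969
Since 97969 = 97969, it is a Pythagorean triple.

Yes, it is a Pythagorean triple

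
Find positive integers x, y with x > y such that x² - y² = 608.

Factor: x² - y² = (x+y)(x-y) = 608.
We need two factors of 608 with the same parity.
Use x+y = 304 and x-y = 2 (product 304·2 = 608).
Adding: 2x = 306, so x = 153.
Subtracting: 2y = 302, so y = 151.
Check: 153² - 151² = 23409 - 22801 = 608 ✓

x = 153, y = 151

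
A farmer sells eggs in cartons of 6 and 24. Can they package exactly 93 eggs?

We need non-negative a, b with 6a + 24b = 93.
gcd(6, 24) = 6, and 6 does not divide 93.
No integer solutions exist.

No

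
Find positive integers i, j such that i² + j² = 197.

Search for i with 197 - i² a perfect square.
i = 1: 197 - 1² = 197 - 1 = 196 = 14² ✓
So i = 1, j = 14.

i = 1, j = 14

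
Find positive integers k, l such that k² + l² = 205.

Search for k with 205 - k² a perfect square.
k = 3: 205 - 3² = 205 - 9 = 196 = 14² ✓
So k = 3, l = 14.

k = 3, l = 14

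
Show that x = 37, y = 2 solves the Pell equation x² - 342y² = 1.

Compute x² = 37² = 1369
Compute 342y² = 342·2² = 342·4 = 1368
x² - 342y² = 1369 - 1368 = 1
Since this equals 1, (37, 2) is a solution.

Yes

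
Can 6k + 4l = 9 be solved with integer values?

Step 1: Compute gcd(6, 4).
gcd(6, 4) = 2

Step 2: Check divisibility.
Does 2 divide 9? 9 = 2 x 4 + 1, so no.

By the theorem on linear Diophantine equations, 6k + 4l = 9 has integer solutions if and only if gcd(6, 4) divides 9. Since 2 does not divide 9, no solutions exist.

No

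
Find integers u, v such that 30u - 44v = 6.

Step 1: Check solvability.
gcd(30, 44) = 2
Since 2 divides 6, solutions exist.

Step 2: Apply extended Euclidean algorithm to find gcd.
We find integers such that 30*x0 + 44*y0 = 2

Step 3: Scale the particular solution.
Multiply by 6/2 = 3:
u = 9, v = 6

Step 4: Verify.
30*(9) - 44*(6) = 6 = 6 ✓

u = 9, v = 6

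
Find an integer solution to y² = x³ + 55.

Try small integer x values and check whether x³ + 55 is a perfect square.
x = 9: x³ + 55 = 9³ + 55 = 729 + 55 = 784
Is 784 a perfect square? 28² = 784 ✓
So (x, y) = (9, 28) is a solution.

x = 9, y = 28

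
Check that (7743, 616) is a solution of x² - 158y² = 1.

Compute x² = 7743² = 59954049
Compute 158y² = 158·616² = 158·379456 = 59954048
x² - 158y² = 59954049 - 59954048 = 1
Since this equals 1, (7743, 616) is a solution.

Yes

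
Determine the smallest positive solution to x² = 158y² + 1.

We seek the smallest positive integers (x, y) with x² - 158y² = 1, i.e., x² = 158y² + 1.
Try successive y values:
y = 1: x² = 158·1² + 1 = 159, not a perfect square
y = 2: x² = 158·2² + 1 = 633, not a perfect square
y = 3: x² = 158·3² + 1 = 1423, not a perfect square
... continuing the search (or via continued fractions) ...
y = 616: x² = 158·616² + 1 = 59954049, x = 7743 ✓

Verify: 7743² - 158·616² = 59954049 - 59954048 = 1 ✓

x = 7743, y = 616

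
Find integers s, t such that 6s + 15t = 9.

Step 1: Check solvability.
gcd(6, 15) = 3
Since 3 divides 9, solutions exist.

Step 2: Apply extended Euclidean algorithm to find gcd.
We find integers such that 6*x0 + 15*y0 = 3

Step 3: Scale the particular solution.
Multiply by 9/3 = 3:
s = -6, t = 3

Step 4: Verify.
6*(-6) + 15*(3) = 9 = 9 ✓

s = -6, t = 3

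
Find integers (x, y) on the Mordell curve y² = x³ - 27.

Try small integer x values and check whether x³ - 27 is a perfect square.
x = 3: x³ - 27 = 3³ - 27 = 27 - 27 = 0
Is 0 a perfect square? 0² = 0 ✓
So (x, y) = (3, 0) is a solution.

x = 3, y = 0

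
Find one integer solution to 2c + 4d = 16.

Step 1: Check solvability.
gcd(2, 4) = 2
Since 2 divides 16, solutions exist.

Step 2: Apply extended Euclidean algorithm to find gcd.
We find integers such that 2*x0 + 4*y0 = 2

Step 3: Scale the particular solution.
Multiply by 16/2 = 8:
c = 8, d = 0

Step 4: Verify.
2*(8) + 4*(0) = 16 = 16 ✓

c = 8, d = 0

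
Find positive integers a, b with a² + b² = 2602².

We need a² + b² = 2602² = 6770404.
Trying: 102² + 2600² = 10404 + 6760000 = 6770404 ✓

(102, 2600, 2602)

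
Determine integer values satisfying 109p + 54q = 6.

Step 1: Check solvability.
gcd(109, 54) = 1
Since 1 divides 6, solutions exist.

Step 2: Apply extended Euclidean algorithm to find gcd.
We find integers such that 109*x0 + 54*y0 = 1

Step 3: Scale the particular solution.
Multiply by 6/1 = 6:
p = 6, q = -12

Step 4: Verify.
109*(6) + 54*(-12) = 6 = 6 ✓

p = 6, q = -12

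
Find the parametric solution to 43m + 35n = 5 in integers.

Step 1: Compute gcd(43, 35) = 1.
Since 1 divides 5, solutions exist.

Step 2: Find a particular solution using extended Euclidean algorithm.
We get m₀ = -65, n₀ = 80.
Check: 43*-65 + 35*80 = 5 = 5 ✓

Step 3: Write the general solution.
m = -65 + (35/1)t = -65 + 35t
n = 80 - (43/1)t = 80 - 43t
for any integer t.

m = -65 + 35t, n = 80 - 43t for integer t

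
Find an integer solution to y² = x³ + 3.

Try small integer x values and check whether x³ + 3 is a perfect square.
x = 1: x³ + 3 = 1³ + 3 = 1 + 3 = 4
Is 4 a perfect square? 2² = 4 ✓
So (x, y) = (1, 2) is a solution.

x = 1, y = 2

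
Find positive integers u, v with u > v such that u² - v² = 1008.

Factor: u² - v² = (u+v)(u-v) = 1008.
We need two factors of 1008 with the same parity.
Use u+v = 504 and u-v = 2 (product 504·2 = 1008).
Adding: 2u = 506, so u = 253.
Subtracting: 2v = 502, so v = 251.
Check: 253² - 251² = 64009 - 63001 = 1008 ✓

u = 253, v = 251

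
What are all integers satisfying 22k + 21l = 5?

Step 1: Compute gcd(22, 21) = 1.
Since 1 divides 5, solutions exist.

Step 2: Find a particular solution using extended Euclidean algorithm.
We get k₀ = 5, l₀ = -5.
Check: 22*5 + 21*-5 = 5 = 5 ✓

Step 3: Write the general solution.
k = 5 + (21/1)t = 5 + 21t
l = -5 - (22/1)t = -5 - 22t
for any integer t.

k = 5 + 21t, l = -5 - 22t for integer t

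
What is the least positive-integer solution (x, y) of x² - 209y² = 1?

We seek the smallest positive integers (x, y) with x² - 209y² = 1, i.e., x² = 209y² + 1.
Try successive y values:
y = 1: x² = 209·1² + 1 = 210, not a perfect square
y = 2: x² = 209·2² + 1 = 837, not a perfect square
y = 3: x² = 209·3² + 1 = 1882, not a perfect square
... continuing the search (or via continued fractions) ...
y = 3220: x² = 209·3220² + 1 = 2166995601, x = 46551 ✓

Verify: 46551² - 209·3220² = 2166995601 - 2166995600 = 1 ✓

x = 46551, y = 3220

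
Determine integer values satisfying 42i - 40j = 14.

Step 1: Check solvability.
gcd(42, 40) = 2
Since 2 divides 14, solutions exist.

Step 2: Apply extended Euclidean algorithm to find gcd.
We find integers such that 42*x0 + 40*y0 = 2

Step 3: Scale the particular solution.
Multiply by 14/2 = 7:
i = 7, j = 7

Step 4: Verify.
42*(7) - 40*(7) = 14 = 14 ✓

i = 7, j = 7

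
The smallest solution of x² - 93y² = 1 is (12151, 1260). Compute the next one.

Solutions to x² - Dy² = 1 are generated by powers of (x₀ + y₀√D).
The next solution satisfies x₁ + y₁√93 = (x₀ + y₀√93)², giving:
x₁ = x₀² + 93y₀² = 12151² + 93·1260² = 147646801 + 147646800 = 295293601
y₁ = 2x₀y₀ = 2·12151·1260 = 30620520

Verify: 295293601² - 93·30620520² = 87198310791547201 - 87198310791547200 = 1 ✓

x = 295293601, y = 30620520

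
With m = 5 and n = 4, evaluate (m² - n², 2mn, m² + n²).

a = m² - n² = 25 - 16 = 9
b = 2mn = 2·5·4 = 40
c = m² + n² = 25 + 16 = 41
Verify: 9² + 40² = 81 + 1600 = 1681 = 41² ✓

(9, 40, 41)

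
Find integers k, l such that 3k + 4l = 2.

Step 1: Check solvability.
gcd(3, 4) = 1
Since 1 divides 2, solutions exist.

Step 2: Apply extended Euclidean algorithm to find gcd.
We find integers such that 3*x0 + 4*y0 = 1

Step 3: Scale the particular solution.
Multiply by 2/1 = 2:
k = -2, l = 2

Step 4: Verify.
3*(-2) + 4*(2) = 2 = 2 ✓

k = -2, l = 2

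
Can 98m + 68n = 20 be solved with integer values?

Step 1: Compute gcd(98, 68).
gcd(98, 68) = 2

Step 2: Check divisibility.
Does 2 divide 20? 20 = 2 x 10, so yes.

By the theorem on linear Diophantine equations, 98m + 68n = 20 has integer solutions if and only if gcd(98, 68) divides 20. Since 2 | 20, solutions exist.

Yes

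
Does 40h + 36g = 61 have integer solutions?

Step 1: Compute gcd(40, 36).
gcd(40, 36) = 4

Step 2: Check divisibility.
Does 4 divide 61? 61 = 4 x 15 + 1, so no.

By the theorem on linear Diophantine equations, 40h + 36g = 61 has integer solutions if and only if gcd(40, 36) divides 61. Since 4 does not divide 61, no solutions exist.

No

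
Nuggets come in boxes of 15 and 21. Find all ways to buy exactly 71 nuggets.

We need non-negative integers (x, y) with 15x + 21y = 71.
For each x in 0..4, check if 71 - 15x is a non-negative multiple of 21.
No x yields an integer y ≥ 0.

No solution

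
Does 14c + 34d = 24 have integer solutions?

Step 1: Compute gcd(14, 34).
gcd(14, 34) = 2

Step 2: Check divisibility.
Does 2 divide 24? 24 = 2 x 12, so yes.

By the theorem on linear Diophantine equations, 14c + 34d = 24 has integer solutions if and only if gcd(14, 34) divides 24. Since 2 | 24, solutions exist.

Yes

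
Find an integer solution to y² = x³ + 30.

Try small integer x values and check whether x³ + 30 is a perfect square.
x = 19: x³ + 30 = 19³ + 30 = 6859 + 30 = 6889
Is 6889 a perfect square? 83² = 6889 ✓
So (x, y) = (19, -83) is a solution.

x = 19, y = -83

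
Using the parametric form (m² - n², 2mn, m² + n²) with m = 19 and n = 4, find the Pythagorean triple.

a = m² - n² = 19² - 4² = 361 - 16 = 345
b = 2mn = 2·19·4 = 152
c = m² + n² = 361 + 16 = 377
Verify: 345² + 152² = 119025 + 23104 = 142129 = 377² ✓

(345, 152, 377)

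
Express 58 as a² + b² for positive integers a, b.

We need to find integers a, b > 0 such that a² + b² = 58.
Trying a = 3: b² = 58 - 3² = 58 - 9 = 49
b = 7
Check: 3² + 7² = 9 + 49 = 58 ✓

58 = 3² + 7²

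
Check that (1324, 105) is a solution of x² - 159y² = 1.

Compute x² = 1324² = 1752976
Compute 159y² = 159·105² = 159·11025 = 1752975
x² - 159y² = 1752976 - 1752975 = 1
Since this equals 1, (1324, 105) is a solution.

Yes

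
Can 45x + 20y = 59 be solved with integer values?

Step 1: Compute gcd(45, 20).
gcd(45, 20) = 5

Step 2: Check divisibility.
Does 5 divide 59? 59 = 5 x 11 + 4, so no.

By the theorem on linear Diophantine equations, 45x + 20y = 59 has integer solutions if and only if gcd(45, 20) divides 59. Since 5 does not divide 59, no solutions exist.

No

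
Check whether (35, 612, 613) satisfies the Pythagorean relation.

Compute a² + b²:
35² + 612² = 1225 + 374544 = 375769
Compute c²:
613² = 375769
Since 375769 = 375769, it is a Pythagorean triple.

Yes, it is a Pythagorean triple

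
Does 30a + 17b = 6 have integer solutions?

Step 1: Compute gcd(30, 17).
gcd(30, 17) = 1

Step 2: Check divisibility.
Does 1 divide 6? 6 = 1 x 6, so yes.

By the theorem on linear Diophantine equations, 30a + 17b = 6 has integer solutions if and only if gcd(30, 17) divides 6. Since 1 | 6, solutions exist.

Yes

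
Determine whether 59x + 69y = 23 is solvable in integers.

Step 1: Compute gcd(59, 69).
gcd(59, 69) = 1

Step 2: Check divisibility.
Does 1 divide 23? 23 = 1 x 23, so yes.

By the theorem on linear Diophantine equations, 59x + 69y = 23 has integer solutions if and only if gcd(59, 69) divides 23. Since 1 | 23, solutions exist.

Yes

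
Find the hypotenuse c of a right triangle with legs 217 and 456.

c² = a² + b² = 217² + 456² = 47089 + 207936 = 255025
c = 505

505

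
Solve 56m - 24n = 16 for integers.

Step 1: Check solvability.
gcd(56, 24) = 8
Since 8 divides 16, solutions exist.

Step 2: Apply extended Euclidean algorithm to find gcd.
We find integers such that 56*x0 + 24*y0 = 8

Step 3: Scale the particular solution.
Multiply by 16/8 = 2:
m = 2, n = 4

Step 4: Verify.
56*(2) - 24*(4) = 16 = 16 ✓

m = 2, n = 4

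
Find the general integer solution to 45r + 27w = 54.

Step 1: Compute gcd(45, 27) = 9.
Since 9 divides 54, solutions exist.

Step 2: Find a particular solution using extended Euclidean algorithm.
We get r₀ = -6, w₀ = 12.
Check: 45*-6 + 27*12 = 54 = 54 ✓

Step 3: Write the general solution.
r = -6 + (27/9)t = -6 + 3t
w = 12 - (45/9)t = 12 - 5t
for any integer t.

r = -6 + 3t, w = 12 - 5t for integer t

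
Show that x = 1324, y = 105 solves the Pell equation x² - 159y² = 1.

Compute x² = 1324² = 1752976
Compute 159y² = 159·105² = 159·11025 = 1752975
x² - 159y² = 1752976 - 1752975 = 1
Since this equals 1, (1324, 105) is a solution.

Yes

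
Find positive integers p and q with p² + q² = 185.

We need to find integers p, q > 0 such that p² + q² = 185.
Trying p = 4: q² = 185 - 4² = 185 - 16 = 169
q = 13
Check: 4² + 13² = 16 + 169 = 185 ✓

185 = 4² + 13²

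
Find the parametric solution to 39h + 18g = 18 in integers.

Step 1: Compute gcd(39, 18) = 3.
Since 3 divides 18, solutions exist.

Step 2: Find a particular solution using extended Euclidean algorithm.
We get h₀ = 6, g₀ = -12.
Check: 39*6 + 18*-12 = 18 = 18 ✓

Step 3: Write the general solution.
h = 6 + (18/3)t = 6 + 6t
g = -12 - (39/3)t = -12 - 13t
for any integer t.

h = 6 + 6t, g = -12 - 13t for integer t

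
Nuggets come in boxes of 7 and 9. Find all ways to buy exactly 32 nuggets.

We need non-negative integers (x, y) with 7x + 9y = 32.
For each x in 0..4, check if 32 - 7x is a non-negative multiple of 9.
x = 2: 9y = 18, y = 2 ✓

(2 boxes of 7, 2 boxes of 9)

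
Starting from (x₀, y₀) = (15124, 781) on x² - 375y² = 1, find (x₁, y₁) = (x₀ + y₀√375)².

Solutions to x² - Dy² = 1 are generated by powers of (x₀ + y₀√D).
The next solution satisfies x₁ + y₁√375 = (x₀ + y₀√375)², giving:
x₁ = x₀² + 375y₀² = 15124² + 375·781² = 228735376 + 228735375 = 457470751
y₁ = 2x₀y₀ = 2·15124·781 = 23623688

Verify: 457470751² - 375·23623688² = 209279488020504001 - 209279488020504000 = 1 ✓

x = 457470751, y = 23623688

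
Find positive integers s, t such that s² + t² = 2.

Search for s with 2 - s² a perfect square.
s = 1: 2 - 1² = 2 - 1 = 1 = 1² ✓
So s = 1, t = 1.

s = 1, t = 1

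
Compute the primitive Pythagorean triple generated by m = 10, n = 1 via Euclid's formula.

a = m² - n² = 100 - 1 = 99
b = 2mn = 2·10·1 = 20
c = m² + n² = 100 + 1 = 101
Verify: 99² + 20² = 9801 + 400 = 10201 = 101² ✓

(99, 20, 101)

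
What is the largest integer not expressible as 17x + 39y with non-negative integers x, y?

For two coprime denominations a and b, the Frobenius number (largest value not representable as a non-negative combination) is ab - a - b.
Here gcd(17, 39) = 1, so they are coprime.
F(17, 39) = 17·39 - 17 - 39 = 663 - 56 = 607

607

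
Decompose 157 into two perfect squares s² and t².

We need to find integers s, t > 0 such that s² + t² = 157.
Trying s = 6: t² = 157 - 6² = 157 - 36 = 121
t = 11
Check: 6² + 11² = 36 + 121 = 157 ✓

157 = 6² + 11²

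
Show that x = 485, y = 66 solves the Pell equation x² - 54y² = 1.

Compute x² = 485² = 235225
Compute 54y² = 54·66² = 54·4356 = 235224
x² - 54y² = 235225 - 235224 = 1
Since this equals 1, (485, 66) is a solution.

Yes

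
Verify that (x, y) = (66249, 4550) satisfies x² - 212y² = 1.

Compute x² = 66249² = 4388930001
Compute 212y² = 212·4550² = 212·20702500 = 4388930000
x² - 212y² = 4388930001 - 4388930000 = 1
Since this equals 1, (66249, 4550) is a solution.

Yes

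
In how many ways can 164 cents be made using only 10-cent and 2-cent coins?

We need non-negative integers (x, y) with 10x + 2y = 164.
For each x from 0 to 16, check if (164 - 10x) is a non-negative multiple of 2.
Solutions (x, y): (0,82), (1,77), (2,72), (3,67), ...
Count: 17

17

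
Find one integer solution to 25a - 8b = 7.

Step 1: Check solvability.
gcd(25, 8) = 1
Since 1 divides 7, solutions exist.

Step 2: Apply extended Euclidean algorithm to find gcd.
We find integers such that 25*x0 + 8*y0 = 1

Step 3: Scale the particular solution.
Multiply by 7/1 = 7:
a = 7, b = 21

Step 4: Verify.
25*(7) - 8*(21) = 7 = 7 ✓

a = 7, b = 21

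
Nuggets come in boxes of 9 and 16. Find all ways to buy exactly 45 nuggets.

We need non-negative integers (x, y) with 9x + 16y = 45.
For each x in 0..5, check if 45 - 9x is a non-negative multiple of 16.
x = 5: 16y = 0, y = 0 ✓

(5 boxes of 9, 0 boxes of 16)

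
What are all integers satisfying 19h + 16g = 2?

Step 1: Compute gcd(19, 16) = 1.
Since 1 divides 2, solutions exist.

Step 2: Find a particular solution using extended Euclidean algorithm.
We get h₀ = -10, g₀ = 12.
Check: 19*-10 + 16*12 = 2 = 2 ✓

Step 3: Write the general solution.
h = -10 + (16/1)t = -10 + 16t
g = 12 - (19/1)t = 12 - 19t
for any integer t.

h = -10 + 16t, g = 12 - 19t for integer t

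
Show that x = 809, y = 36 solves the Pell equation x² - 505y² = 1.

Compute x² = 809² = 654481
Compute 505y² = 505·36² = 505·1296 = 654480
x² - 505y² = 654481 - 654480 = 1
Since this equals 1, (809, 36) is a solution.

Yes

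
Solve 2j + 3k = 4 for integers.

Step 1: Check solvability.
gcd(2, 3) = 1
Since 1 divides 4, solutions exist.

Step 2: Apply extended Euclidean algorithm to find gcd.
We find integers such that 2*x0 + 3*y0 = 1

Step 3: Scale the particular solution.
Multiply by 4/1 = 4:
j = -4, k = 4

Step 4: Verify.
2*(-4) + 3*(4) = 4 = 4 ✓

j = -4, k = 4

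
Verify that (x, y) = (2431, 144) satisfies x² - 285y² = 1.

Compute x² = 2431² = 5909761
Compute 285y² = 285·144² = 285·20736 = 5909760
x² - 285y² = 5909761 - 5909760 = 1
Since this equals 1, (2431, 144) is a solution.

Yes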